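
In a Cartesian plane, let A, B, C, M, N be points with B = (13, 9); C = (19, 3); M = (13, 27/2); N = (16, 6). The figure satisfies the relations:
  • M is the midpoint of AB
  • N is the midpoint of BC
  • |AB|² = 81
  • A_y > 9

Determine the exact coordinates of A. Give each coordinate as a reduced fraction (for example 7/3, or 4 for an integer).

A = (13, 18)

1. A_x = 13  [A = 2·M−B = 2·(13, 27/2)−(13, 9)]
2. A_y = 18  [A = 2·M−B = 2·(13, 27/2)−(13, 9)]
   so A = (13, 18)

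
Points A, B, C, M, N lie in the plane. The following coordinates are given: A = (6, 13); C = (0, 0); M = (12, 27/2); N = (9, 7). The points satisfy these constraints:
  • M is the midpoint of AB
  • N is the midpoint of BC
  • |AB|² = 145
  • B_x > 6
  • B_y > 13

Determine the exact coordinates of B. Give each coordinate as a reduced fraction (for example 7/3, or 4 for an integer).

1. B_x = 18  [B = 2·M−A = 2·(12, 27/2)−(6, 13)]
2. B_y = 14  [B = 2·M−A = 2·(12, 27/2)−(6, 13)]
   so B = (18, 14)

B = (18, 14)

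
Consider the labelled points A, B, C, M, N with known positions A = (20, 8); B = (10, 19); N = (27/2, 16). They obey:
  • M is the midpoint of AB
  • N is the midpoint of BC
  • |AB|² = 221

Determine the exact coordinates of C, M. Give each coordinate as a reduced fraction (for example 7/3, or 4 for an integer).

1. M_x = 15  [2·M = A+B = (20, 8)+(10, 19)]
2. M_y = 27/2  [2·M = A+B = (20, 8)+(10, 19)]
   so M = (15, 27/2)
3. C_x = 17  [C = 2·N−B = 2·(27/2, 16)−(10, 19)]
4. C_y = 13  [C = 2·N−B = 2·(27/2, 16)−(10, 19)]
   so C = (17, 13)

C = (17, 13)
M = (15, 27/2)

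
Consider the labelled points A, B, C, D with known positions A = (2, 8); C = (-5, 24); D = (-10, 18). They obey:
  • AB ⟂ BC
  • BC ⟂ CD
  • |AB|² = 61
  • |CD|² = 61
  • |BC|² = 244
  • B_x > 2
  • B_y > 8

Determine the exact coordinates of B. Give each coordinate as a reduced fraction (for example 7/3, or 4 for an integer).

1. B_x = 7  [[BC ⟂ CD ⇒ 5x+6y-119=0] ∩ [|B−(2, 8)|²=61]]
2. B_y = 14  [[BC ⟂ CD ⇒ 5x+6y-119=0] ∩ [|B−(2, 8)|²=61]]
   so B = (7, 14)

B = (7, 14)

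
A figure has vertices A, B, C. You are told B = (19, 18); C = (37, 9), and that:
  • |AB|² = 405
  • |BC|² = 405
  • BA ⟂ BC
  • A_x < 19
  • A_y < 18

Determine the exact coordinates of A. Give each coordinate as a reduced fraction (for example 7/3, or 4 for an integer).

A = (10, 0)

1. A_x = 10  [[BA ⟂ BC ⇒ 18x-9y-180=0] ∩ [|A−(19, 18)|²=405]]
2. A_y = 0  [[BA ⟂ BC ⇒ 18x-9y-180=0] ∩ [|A−(19, 18)|²=405]]
   so A = (10, 0)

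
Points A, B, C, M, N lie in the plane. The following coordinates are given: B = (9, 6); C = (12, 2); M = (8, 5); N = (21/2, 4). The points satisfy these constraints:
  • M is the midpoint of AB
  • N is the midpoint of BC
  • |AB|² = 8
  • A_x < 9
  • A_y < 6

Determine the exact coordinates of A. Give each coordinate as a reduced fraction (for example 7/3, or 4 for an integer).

A = (7, 4)

1. A_x = 7  [A = 2·M−B = 2·(8, 5)−(9, 6)]
2. A_y = 4  [A = 2·M−B = 2·(8, 5)−(9, 6)]
   so A = (7, 4)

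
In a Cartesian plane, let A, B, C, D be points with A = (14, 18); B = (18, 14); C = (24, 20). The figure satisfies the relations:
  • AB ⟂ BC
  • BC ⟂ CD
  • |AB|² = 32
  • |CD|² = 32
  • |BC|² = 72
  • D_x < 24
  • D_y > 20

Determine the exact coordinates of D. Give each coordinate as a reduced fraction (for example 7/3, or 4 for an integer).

1. D_x = 20  [[BC ⟂ CD ⇒ 6x+6y-264=0] ∩ [|D−(24, 20)|²=32]]
2. D_y = 24  [[BC ⟂ CD ⇒ 6x+6y-264=0] ∩ [|D−(24, 20)|²=32]]
   so D = (20, 24)

D = (20, 24)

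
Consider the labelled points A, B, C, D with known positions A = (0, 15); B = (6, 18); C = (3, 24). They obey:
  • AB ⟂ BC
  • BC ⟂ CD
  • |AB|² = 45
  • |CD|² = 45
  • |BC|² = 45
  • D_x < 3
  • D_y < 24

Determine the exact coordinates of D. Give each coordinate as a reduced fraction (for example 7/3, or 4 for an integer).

D = (-3, 21)

1. D_x = -3  [[BC ⟂ CD ⇒ -3x+6y-135=0] ∩ [|D−(3, 24)|²=45]]
2. D_y = 21  [[BC ⟂ CD ⇒ -3x+6y-135=0] ∩ [|D−(3, 24)|²=45]]
   so D = (-3, 21)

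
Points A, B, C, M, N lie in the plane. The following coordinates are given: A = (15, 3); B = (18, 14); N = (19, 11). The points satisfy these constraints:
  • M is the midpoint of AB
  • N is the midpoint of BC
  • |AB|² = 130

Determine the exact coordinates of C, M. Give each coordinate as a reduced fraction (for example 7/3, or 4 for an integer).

C = (20, 8)
M = (33/2, 17/2)

1. M_x = 33/2  [2·M = A+B = (15, 3)+(18, 14)]
2. M_y = 17/2  [2·M = A+B = (15, 3)+(18, 14)]
   so M = (33/2, 17/2)
3. C_x = 20  [C = 2·N−B = 2·(19, 11)−(18, 14)]
4. C_y = 8  [C = 2·N−B = 2·(19, 11)−(18, 14)]
   so C = (20, 8)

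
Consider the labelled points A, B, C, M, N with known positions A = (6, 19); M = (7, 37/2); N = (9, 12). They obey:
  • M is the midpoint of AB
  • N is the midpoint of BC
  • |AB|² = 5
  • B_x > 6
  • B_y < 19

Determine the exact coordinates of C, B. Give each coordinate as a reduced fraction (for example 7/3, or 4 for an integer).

C = (10, 6)
B = (8, 18)

1. B_x = 8  [B = 2·M−A = 2·(7, 37/2)−(6, 19)]
2. B_y = 18  [B = 2·M−A = 2·(7, 37/2)−(6, 19)]
   so B = (8, 18)
3. C_x = 10  [C = 2·N−B = 2·(9, 12)−(8, 18)]
4. C_y = 6  [C = 2·N−B = 2·(9, 12)−(8, 18)]
   so C = (10, 6)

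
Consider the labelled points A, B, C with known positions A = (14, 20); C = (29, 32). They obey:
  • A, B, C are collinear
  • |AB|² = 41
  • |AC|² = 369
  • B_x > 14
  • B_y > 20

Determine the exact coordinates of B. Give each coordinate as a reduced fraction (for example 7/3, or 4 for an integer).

B = (19, 24)

1. B_x = 19  [[A, B, C are collinear ⇒ 12x-15y+132=0] ∩ [|B−(14, 20)|²=41]]
2. B_y = 24  [[A, B, C are collinear ⇒ 12x-15y+132=0] ∩ [|B−(14, 20)|²=41]]
   so B = (19, 24)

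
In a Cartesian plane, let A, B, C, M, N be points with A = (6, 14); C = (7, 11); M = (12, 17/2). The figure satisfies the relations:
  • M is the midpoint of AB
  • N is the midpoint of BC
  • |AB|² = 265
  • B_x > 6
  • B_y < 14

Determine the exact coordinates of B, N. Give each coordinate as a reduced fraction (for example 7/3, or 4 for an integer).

B = (18, 3)
N = (25/2, 7)

1. B_x = 18  [B = 2·M−A = 2·(12, 17/2)−(6, 14)]
2. B_y = 3  [B = 2·M−A = 2·(12, 17/2)−(6, 14)]
   so B = (18, 3)
3. N_x = 25/2  [2·N = B+C = (18, 3)+(7, 11)]
4. N_y = 7  [2·N = B+C = (18, 3)+(7, 11)]
   so N = (25/2, 7)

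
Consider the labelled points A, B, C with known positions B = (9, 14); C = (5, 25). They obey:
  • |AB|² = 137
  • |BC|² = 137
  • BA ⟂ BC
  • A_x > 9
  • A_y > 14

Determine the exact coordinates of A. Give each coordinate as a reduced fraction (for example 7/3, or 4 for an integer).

A = (20, 18)

1. A_x = 20  [[BA ⟂ BC ⇒ -4x+11y-118=0] ∩ [|A−(9, 14)|²=137]]
2. A_y = 18  [[BA ⟂ BC ⇒ -4x+11y-118=0] ∩ [|A−(9, 14)|²=137]]
   so A = (20, 18)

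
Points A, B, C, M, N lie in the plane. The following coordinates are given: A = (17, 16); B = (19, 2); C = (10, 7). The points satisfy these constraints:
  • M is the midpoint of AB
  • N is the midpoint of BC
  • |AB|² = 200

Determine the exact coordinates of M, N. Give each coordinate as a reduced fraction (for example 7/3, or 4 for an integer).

M = (18, 9)
N = (29/2, 9/2)

1. M_x = 18  [2·M = A+B = (17, 16)+(19, 2)]
2. M_y = 9  [2·M = A+B = (17, 16)+(19, 2)]
   so M = (18, 9)
3. N_x = 29/2  [2·N = B+C = (19, 2)+(10, 7)]
4. N_y = 9/2  [2·N = B+C = (19, 2)+(10, 7)]
   so N = (29/2, 9/2)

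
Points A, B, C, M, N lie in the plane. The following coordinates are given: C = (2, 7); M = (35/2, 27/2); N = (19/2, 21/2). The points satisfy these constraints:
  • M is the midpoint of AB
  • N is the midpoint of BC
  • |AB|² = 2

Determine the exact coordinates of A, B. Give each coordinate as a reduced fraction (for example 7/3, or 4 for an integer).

A = (18, 13)
B = (17, 14)

1. B_x = 17  [B = 2·N−C = 2·(19/2, 21/2)−(2, 7)]
2. B_y = 14  [B = 2·N−C = 2·(19/2, 21/2)−(2, 7)]
   so B = (17, 14)
3. A_x = 18  [A = 2·M−B = 2·(35/2, 27/2)−(17, 14)]
4. A_y = 13  [A = 2·M−B = 2·(35/2, 27/2)−(17, 14)]
   so A = (18, 13)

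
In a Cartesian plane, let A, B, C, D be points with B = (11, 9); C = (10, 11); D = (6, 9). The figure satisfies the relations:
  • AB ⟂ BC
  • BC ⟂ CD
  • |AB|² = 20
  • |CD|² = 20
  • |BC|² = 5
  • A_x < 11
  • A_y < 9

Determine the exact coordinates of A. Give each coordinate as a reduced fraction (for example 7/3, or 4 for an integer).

1. A_x = 7  [[AB ⟂ BC ⇒ 1x-2y+7=0] ∩ [|A−(11, 9)|²=20]]
2. A_y = 7  [[AB ⟂ BC ⇒ 1x-2y+7=0] ∩ [|A−(11, 9)|²=20]]
   so A = (7, 7)

A = (7, 7)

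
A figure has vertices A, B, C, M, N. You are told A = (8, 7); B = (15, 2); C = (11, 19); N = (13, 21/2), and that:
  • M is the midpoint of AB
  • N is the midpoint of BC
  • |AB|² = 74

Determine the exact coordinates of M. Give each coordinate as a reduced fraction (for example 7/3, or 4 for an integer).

M = (23/2, 9/2)

1. M_x = 23/2  [2·M = A+B = (8, 7)+(15, 2)]
2. M_y = 9/2  [2·M = A+B = (8, 7)+(15, 2)]
   so M = (23/2, 9/2)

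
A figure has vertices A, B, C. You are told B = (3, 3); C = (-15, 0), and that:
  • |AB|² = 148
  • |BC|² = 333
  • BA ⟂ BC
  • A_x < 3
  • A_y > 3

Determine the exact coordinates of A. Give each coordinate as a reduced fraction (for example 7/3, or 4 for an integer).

1. A_x = 1  [[BA ⟂ BC ⇒ -18x-3y+63=0] ∩ [|A−(3, 3)|²=148]]
2. A_y = 15  [[BA ⟂ BC ⇒ -18x-3y+63=0] ∩ [|A−(3, 3)|²=148]]
   so A = (1, 15)

A = (1, 15)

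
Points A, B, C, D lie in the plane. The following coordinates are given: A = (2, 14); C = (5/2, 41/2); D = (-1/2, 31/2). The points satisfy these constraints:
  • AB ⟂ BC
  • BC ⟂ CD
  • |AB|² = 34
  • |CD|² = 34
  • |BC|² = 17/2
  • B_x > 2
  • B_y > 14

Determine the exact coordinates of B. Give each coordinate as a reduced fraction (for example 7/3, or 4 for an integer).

1. B_x = 5  [[BC ⟂ CD ⇒ 3x+5y-110=0] ∩ [|B−(2, 14)|²=34]]
2. B_y = 19  [[BC ⟂ CD ⇒ 3x+5y-110=0] ∩ [|B−(2, 14)|²=34]]
   so B = (5, 19)

B = (5, 19)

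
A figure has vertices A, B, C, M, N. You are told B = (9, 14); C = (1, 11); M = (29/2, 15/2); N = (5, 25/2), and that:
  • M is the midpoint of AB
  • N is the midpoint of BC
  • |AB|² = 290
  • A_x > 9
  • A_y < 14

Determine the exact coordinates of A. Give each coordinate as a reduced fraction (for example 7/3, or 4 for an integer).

A = (20, 1)

1. A_x = 20  [A = 2·M−B = 2·(29/2, 15/2)−(9, 14)]
2. A_y = 1  [A = 2·M−B = 2·(29/2, 15/2)−(9, 14)]
   so A = (20, 1)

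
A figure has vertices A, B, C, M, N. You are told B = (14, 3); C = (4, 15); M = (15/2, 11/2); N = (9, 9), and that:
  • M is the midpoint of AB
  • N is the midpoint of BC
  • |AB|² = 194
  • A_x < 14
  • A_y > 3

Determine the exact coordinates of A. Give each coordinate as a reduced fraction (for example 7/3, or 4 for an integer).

1. A_x = 1  [A = 2·M−B = 2·(15/2, 11/2)−(14, 3)]
2. A_y = 8  [A = 2·M−B = 2·(15/2, 11/2)−(14, 3)]
   so A = (1, 8)

A = (1, 8)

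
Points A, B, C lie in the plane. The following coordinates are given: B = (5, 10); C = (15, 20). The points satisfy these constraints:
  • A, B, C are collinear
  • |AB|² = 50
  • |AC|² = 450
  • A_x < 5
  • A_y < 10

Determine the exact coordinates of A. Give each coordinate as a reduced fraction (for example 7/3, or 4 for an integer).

A = (0, 5)

1. A_x = 0  [[A, B, C are collinear ⇒ -10x+10y-50=0] ∩ [|A−(5, 10)|²=50]]
2. A_y = 5  [[A, B, C are collinear ⇒ -10x+10y-50=0] ∩ [|A−(5, 10)|²=50]]
   so A = (0, 5)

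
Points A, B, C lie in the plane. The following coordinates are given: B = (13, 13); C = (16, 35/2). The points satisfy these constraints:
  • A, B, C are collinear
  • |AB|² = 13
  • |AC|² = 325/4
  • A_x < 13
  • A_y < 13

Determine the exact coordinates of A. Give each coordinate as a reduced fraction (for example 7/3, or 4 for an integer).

A = (11, 10)

1. A_x = 11  [[A, B, C are collinear ⇒ -9/2x+3y+39/2=0] ∩ [|A−(13, 13)|²=13]]
2. A_y = 10  [[A, B, C are collinear ⇒ -9/2x+3y+39/2=0] ∩ [|A−(13, 13)|²=13]]
   so A = (11, 10)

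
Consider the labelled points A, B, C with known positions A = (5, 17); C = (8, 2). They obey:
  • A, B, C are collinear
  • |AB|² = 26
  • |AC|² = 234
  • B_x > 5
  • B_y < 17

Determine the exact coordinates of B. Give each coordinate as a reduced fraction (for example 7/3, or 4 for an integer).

B = (6, 12)

1. B_x = 6  [[A, B, C are collinear ⇒ -15x-3y+126=0] ∩ [|B−(5, 17)|²=26]]
2. B_y = 12  [[A, B, C are collinear ⇒ -15x-3y+126=0] ∩ [|B−(5, 17)|²=26]]
   so B = (6, 12)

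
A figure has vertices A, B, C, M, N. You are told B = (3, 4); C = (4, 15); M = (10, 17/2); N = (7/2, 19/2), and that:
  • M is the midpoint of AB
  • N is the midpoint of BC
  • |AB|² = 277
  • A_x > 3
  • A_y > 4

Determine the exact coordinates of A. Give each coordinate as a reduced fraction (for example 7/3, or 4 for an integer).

A = (17, 13)

1. A_x = 17  [A = 2·M−B = 2·(10, 17/2)−(3, 4)]
2. A_y = 13  [A = 2·M−B = 2·(10, 17/2)−(3, 4)]
   so A = (17, 13)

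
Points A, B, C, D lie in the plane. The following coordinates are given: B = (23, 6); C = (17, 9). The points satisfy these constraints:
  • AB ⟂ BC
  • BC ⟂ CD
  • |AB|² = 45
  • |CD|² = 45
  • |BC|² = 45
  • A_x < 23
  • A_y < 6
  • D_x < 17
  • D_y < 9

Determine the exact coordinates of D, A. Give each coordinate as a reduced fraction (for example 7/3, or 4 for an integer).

D = (14, 3)
A = (20, 0)

1. D_x = 14  [[BC ⟂ CD ⇒ -6x+3y+75=0] ∩ [|D−(17, 9)|²=45]]
2. D_y = 3  [[BC ⟂ CD ⇒ -6x+3y+75=0] ∩ [|D−(17, 9)|²=45]]
   so D = (14, 3)
3. A_x = 20  [[AB ⟂ BC ⇒ 6x-3y-120=0] ∩ [|A−(23, 6)|²=45]]
4. A_y = 0  [[AB ⟂ BC ⇒ 6x-3y-120=0] ∩ [|A−(23, 6)|²=45]]
   so A = (20, 0)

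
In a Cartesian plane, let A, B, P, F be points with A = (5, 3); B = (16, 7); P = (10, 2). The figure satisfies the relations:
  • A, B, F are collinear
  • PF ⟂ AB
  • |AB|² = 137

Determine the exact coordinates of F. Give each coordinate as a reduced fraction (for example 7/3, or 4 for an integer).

1. F_x = 1246/137  [[A, B, F are collinear ⇒ -4x+11y-13=0] ∩ [PF ⟂ AB ⇒ 11x+4y-118=0]]
2. F_y = 615/137  [[A, B, F are collinear ⇒ -4x+11y-13=0] ∩ [PF ⟂ AB ⇒ 11x+4y-118=0]]
   so F = (1246/137, 615/137)

F = (1246/137, 615/137)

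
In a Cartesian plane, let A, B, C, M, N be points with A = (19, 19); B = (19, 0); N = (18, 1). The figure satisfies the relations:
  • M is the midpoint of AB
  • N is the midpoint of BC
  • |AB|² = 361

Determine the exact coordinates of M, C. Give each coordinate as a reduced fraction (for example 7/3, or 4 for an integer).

M = (19, 19/2)
C = (17, 2)

1. M_x = 19  [2·M = A+B = (19, 19)+(19, 0)]
2. M_y = 19/2  [2·M = A+B = (19, 19)+(19, 0)]
   so M = (19, 19/2)
3. C_x = 17  [C = 2·N−B = 2·(18, 1)−(19, 0)]
4. C_y = 2  [C = 2·N−B = 2·(18, 1)−(19, 0)]
   so C = (17, 2)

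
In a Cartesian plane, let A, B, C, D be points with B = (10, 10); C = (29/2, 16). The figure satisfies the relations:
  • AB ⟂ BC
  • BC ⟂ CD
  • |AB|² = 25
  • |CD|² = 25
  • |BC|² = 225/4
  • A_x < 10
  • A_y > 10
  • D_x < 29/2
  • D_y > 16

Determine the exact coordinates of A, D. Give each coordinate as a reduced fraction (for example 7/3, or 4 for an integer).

1. A_x = 6  [[AB ⟂ BC ⇒ -9/2x-6y+105=0] ∩ [|A−(10, 10)|²=25]]
2. A_y = 13  [[AB ⟂ BC ⇒ -9/2x-6y+105=0] ∩ [|A−(10, 10)|²=25]]
   so A = (6, 13)
3. D_x = 21/2  [[BC ⟂ CD ⇒ 9/2x+6y-645/4=0] ∩ [|D−(29/2, 16)|²=25]]
4. D_y = 19  [[BC ⟂ CD ⇒ 9/2x+6y-645/4=0] ∩ [|D−(29/2, 16)|²=25]]
   so D = (21/2, 19)

A = (6, 13)
D = (21/2, 19)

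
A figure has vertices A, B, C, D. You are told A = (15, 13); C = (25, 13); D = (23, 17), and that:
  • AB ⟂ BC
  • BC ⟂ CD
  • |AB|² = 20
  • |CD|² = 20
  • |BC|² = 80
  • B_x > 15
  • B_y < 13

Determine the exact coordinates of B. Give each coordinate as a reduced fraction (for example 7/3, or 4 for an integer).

1. B_x = 17  [[BC ⟂ CD ⇒ 2x-4y+2=0] ∩ [|B−(15, 13)|²=20]]
2. B_y = 9  [[BC ⟂ CD ⇒ 2x-4y+2=0] ∩ [|B−(15, 13)|²=20]]
   so B = (17, 9)

B = (17, 9)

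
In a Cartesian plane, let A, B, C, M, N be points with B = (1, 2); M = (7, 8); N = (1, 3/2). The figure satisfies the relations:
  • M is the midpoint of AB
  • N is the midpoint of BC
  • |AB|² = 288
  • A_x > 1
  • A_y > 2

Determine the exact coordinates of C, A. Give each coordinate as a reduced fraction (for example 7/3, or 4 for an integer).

C = (1, 1)
A = (13, 14)

1. A_x = 13  [A = 2·M−B = 2·(7, 8)−(1, 2)]
2. A_y = 14  [A = 2·M−B = 2·(7, 8)−(1, 2)]
   so A = (13, 14)
3. C_x = 1  [C = 2·N−B = 2·(1, 3/2)−(1, 2)]
4. C_y = 1  [C = 2·N−B = 2·(1, 3/2)−(1, 2)]
   so C = (1, 1)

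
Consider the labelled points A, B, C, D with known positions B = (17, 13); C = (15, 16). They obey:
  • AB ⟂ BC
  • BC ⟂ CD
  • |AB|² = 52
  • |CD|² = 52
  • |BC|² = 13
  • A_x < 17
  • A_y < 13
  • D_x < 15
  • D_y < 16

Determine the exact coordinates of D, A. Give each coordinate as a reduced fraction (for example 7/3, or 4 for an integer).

D = (9, 12)
A = (11, 9)

1. D_x = 9  [[BC ⟂ CD ⇒ -2x+3y-18=0] ∩ [|D−(15, 16)|²=52]]
2. D_y = 12  [[BC ⟂ CD ⇒ -2x+3y-18=0] ∩ [|D−(15, 16)|²=52]]
   so D = (9, 12)
3. A_x = 11  [[AB ⟂ BC ⇒ 2x-3y+5=0] ∩ [|A−(17, 13)|²=52]]
4. A_y = 9  [[AB ⟂ BC ⇒ 2x-3y+5=0] ∩ [|A−(17, 13)|²=52]]
   so A = (11, 9)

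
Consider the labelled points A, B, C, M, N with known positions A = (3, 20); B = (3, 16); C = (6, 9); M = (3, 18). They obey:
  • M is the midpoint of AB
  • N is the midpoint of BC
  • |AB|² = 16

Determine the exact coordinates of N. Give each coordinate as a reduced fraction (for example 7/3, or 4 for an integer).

1. N_x = 9/2  [2·N = B+C = (3, 16)+(6, 9)]
2. N_y = 25/2  [2·N = B+C = (3, 16)+(6, 9)]
   so N = (9/2, 25/2)

N = (9/2, 25/2)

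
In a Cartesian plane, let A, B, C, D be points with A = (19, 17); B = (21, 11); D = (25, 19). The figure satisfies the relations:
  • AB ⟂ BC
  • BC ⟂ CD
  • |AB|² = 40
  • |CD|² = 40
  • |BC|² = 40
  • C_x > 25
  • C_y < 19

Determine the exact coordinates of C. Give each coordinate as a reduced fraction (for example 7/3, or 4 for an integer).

C = (27, 13)

1. C_x = 27  [[AB ⟂ BC ⇒ 2x-6y+24=0] ∩ [|C−(25, 19)|²=40]]
2. C_y = 13  [[AB ⟂ BC ⇒ 2x-6y+24=0] ∩ [|C−(25, 19)|²=40]]
   so C = (27, 13)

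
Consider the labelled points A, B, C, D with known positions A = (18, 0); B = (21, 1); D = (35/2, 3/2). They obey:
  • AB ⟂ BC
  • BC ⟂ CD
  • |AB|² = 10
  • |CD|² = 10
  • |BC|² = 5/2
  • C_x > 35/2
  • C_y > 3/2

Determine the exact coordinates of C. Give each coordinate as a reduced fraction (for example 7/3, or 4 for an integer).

1. C_x = 41/2  [[AB ⟂ BC ⇒ 3x+1y-64=0] ∩ [|C−(35/2, 3/2)|²=10]]
2. C_y = 5/2  [[AB ⟂ BC ⇒ 3x+1y-64=0] ∩ [|C−(35/2, 3/2)|²=10]]
   so C = (41/2, 5/2)

C = (41/2, 5/2)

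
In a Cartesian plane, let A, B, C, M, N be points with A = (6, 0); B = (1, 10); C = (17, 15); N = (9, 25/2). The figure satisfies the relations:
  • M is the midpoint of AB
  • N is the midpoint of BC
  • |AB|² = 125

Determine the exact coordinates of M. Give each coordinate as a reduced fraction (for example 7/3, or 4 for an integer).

M = (7/2, 5)

1. M_x = 7/2  [2·M = A+B = (6, 0)+(1, 10)]
2. M_y = 5  [2·M = A+B = (6, 0)+(1, 10)]
   so M = (7/2, 5)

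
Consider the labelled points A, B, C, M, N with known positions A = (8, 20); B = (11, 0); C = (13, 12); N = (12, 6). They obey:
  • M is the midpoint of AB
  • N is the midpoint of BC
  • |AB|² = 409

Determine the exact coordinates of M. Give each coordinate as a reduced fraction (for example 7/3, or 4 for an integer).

1. M_x = 19/2  [2·M = A+B = (8, 20)+(11, 0)]
2. M_y = 10  [2·M = A+B = (8, 20)+(11, 0)]
   so M = (19/2, 10)

M = (19/2, 10)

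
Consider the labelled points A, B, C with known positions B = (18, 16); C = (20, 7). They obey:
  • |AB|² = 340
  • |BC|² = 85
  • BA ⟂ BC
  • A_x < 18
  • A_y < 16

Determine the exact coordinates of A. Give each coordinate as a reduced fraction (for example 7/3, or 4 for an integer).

A = (0, 12)

1. A_x = 0  [[BA ⟂ BC ⇒ 2x-9y+108=0] ∩ [|A−(18, 16)|²=340]]
2. A_y = 12  [[BA ⟂ BC ⇒ 2x-9y+108=0] ∩ [|A−(18, 16)|²=340]]
   so A = (0, 12)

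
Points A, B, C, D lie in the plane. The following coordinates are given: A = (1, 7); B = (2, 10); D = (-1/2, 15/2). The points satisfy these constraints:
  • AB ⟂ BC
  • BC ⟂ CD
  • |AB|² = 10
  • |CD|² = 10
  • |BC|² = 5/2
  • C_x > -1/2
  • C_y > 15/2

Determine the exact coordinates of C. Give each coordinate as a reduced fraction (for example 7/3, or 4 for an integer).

C = (1/2, 21/2)

1. C_x = 1/2  [[AB ⟂ BC ⇒ 1x+3y-32=0] ∩ [|C−(-1/2, 15/2)|²=10]]
2. C_y = 21/2  [[AB ⟂ BC ⇒ 1x+3y-32=0] ∩ [|C−(-1/2, 15/2)|²=10]]
   so C = (1/2, 21/2)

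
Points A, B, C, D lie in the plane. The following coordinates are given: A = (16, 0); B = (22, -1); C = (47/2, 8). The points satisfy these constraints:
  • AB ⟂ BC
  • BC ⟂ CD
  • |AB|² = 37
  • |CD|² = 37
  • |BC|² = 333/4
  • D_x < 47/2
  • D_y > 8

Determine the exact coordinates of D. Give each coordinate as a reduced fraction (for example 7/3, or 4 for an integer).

1. D_x = 35/2  [[BC ⟂ CD ⇒ 3/2x+9y-429/4=0] ∩ [|D−(47/2, 8)|²=37]]
2. D_y = 9  [[BC ⟂ CD ⇒ 3/2x+9y-429/4=0] ∩ [|D−(47/2, 8)|²=37]]
   so D = (35/2, 9)

D = (35/2, 9)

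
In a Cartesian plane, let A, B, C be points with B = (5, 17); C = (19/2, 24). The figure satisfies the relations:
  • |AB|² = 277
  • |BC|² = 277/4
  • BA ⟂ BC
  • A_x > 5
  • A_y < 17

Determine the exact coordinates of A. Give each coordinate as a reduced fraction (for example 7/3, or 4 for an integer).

A = (19, 8)

1. A_x = 19  [[BA ⟂ BC ⇒ 9/2x+7y-283/2=0] ∩ [|A−(5, 17)|²=277]]
2. A_y = 8  [[BA ⟂ BC ⇒ 9/2x+7y-283/2=0] ∩ [|A−(5, 17)|²=277]]
   so A = (19, 8)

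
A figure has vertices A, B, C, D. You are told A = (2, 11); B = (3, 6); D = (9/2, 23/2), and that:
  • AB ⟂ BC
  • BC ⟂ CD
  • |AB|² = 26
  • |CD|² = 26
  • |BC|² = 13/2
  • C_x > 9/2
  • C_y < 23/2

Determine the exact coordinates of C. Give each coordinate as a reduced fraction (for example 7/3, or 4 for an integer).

1. C_x = 11/2  [[AB ⟂ BC ⇒ 1x-5y+27=0] ∩ [|C−(9/2, 23/2)|²=26]]
2. C_y = 13/2  [[AB ⟂ BC ⇒ 1x-5y+27=0] ∩ [|C−(9/2, 23/2)|²=26]]
   so C = (11/2, 13/2)

C = (11/2, 13/2)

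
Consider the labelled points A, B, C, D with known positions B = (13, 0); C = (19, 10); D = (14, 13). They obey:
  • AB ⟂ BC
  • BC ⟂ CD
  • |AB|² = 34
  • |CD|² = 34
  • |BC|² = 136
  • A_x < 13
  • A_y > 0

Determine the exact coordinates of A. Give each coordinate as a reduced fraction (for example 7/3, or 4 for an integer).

1. A_x = 8  [[AB ⟂ BC ⇒ -6x-10y+78=0] ∩ [|A−(13, 0)|²=34]]
2. A_y = 3  [[AB ⟂ BC ⇒ -6x-10y+78=0] ∩ [|A−(13, 0)|²=34]]
   so A = (8, 3)

A = (8, 3)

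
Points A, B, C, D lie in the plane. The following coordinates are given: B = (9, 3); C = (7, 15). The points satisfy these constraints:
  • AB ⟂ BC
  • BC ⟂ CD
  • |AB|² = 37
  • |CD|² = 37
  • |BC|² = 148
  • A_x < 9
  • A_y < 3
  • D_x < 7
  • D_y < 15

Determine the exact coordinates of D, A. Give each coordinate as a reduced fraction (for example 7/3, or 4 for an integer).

1. D_x = 1  [[BC ⟂ CD ⇒ -2x+12y-166=0] ∩ [|D−(7, 15)|²=37]]
2. D_y = 14  [[BC ⟂ CD ⇒ -2x+12y-166=0] ∩ [|D−(7, 15)|²=37]]
   so D = (1, 14)
3. A_x = 3  [[AB ⟂ BC ⇒ 2x-12y+18=0] ∩ [|A−(9, 3)|²=37]]
4. A_y = 2  [[AB ⟂ BC ⇒ 2x-12y+18=0] ∩ [|A−(9, 3)|²=37]]
   so A = (3, 2)

D = (1, 14)
A = (3, 2)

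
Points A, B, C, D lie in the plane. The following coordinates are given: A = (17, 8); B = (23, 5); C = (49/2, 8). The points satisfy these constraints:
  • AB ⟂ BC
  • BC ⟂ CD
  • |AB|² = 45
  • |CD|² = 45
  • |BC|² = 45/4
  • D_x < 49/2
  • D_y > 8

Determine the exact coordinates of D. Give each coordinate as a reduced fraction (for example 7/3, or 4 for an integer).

1. D_x = 37/2  [[BC ⟂ CD ⇒ 3/2x+3y-243/4=0] ∩ [|D−(49/2, 8)|²=45]]
2. D_y = 11  [[BC ⟂ CD ⇒ 3/2x+3y-243/4=0] ∩ [|D−(49/2, 8)|²=45]]
   so D = (37/2, 11)

D = (37/2, 11)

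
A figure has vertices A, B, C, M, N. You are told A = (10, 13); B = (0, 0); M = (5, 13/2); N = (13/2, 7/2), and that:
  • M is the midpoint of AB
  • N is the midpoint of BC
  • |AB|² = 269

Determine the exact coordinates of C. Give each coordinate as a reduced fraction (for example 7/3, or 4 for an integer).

1. C_x = 13  [C = 2·N−B = 2·(13/2, 7/2)−(0, 0)]
2. C_y = 7  [C = 2·N−B = 2·(13/2, 7/2)−(0, 0)]
   so C = (13, 7)

C = (13, 7)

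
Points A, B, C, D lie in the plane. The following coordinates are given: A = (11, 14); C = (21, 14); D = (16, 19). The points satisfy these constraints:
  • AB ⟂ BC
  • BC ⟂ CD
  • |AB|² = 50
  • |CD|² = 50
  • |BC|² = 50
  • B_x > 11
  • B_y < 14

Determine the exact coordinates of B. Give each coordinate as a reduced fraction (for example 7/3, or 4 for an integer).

B = (16, 9)

1. B_x = 16  [[BC ⟂ CD ⇒ 5x-5y-35=0] ∩ [|B−(11, 14)|²=50]]
2. B_y = 9  [[BC ⟂ CD ⇒ 5x-5y-35=0] ∩ [|B−(11, 14)|²=50]]
   so B = (16, 9)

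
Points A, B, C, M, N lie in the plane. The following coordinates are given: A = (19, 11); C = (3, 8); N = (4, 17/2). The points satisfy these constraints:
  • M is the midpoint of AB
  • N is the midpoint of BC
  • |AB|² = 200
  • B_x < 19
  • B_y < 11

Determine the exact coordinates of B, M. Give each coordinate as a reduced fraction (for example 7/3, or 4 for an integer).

B = (5, 9)
M = (12, 10)

1. B_x = 5  [B = 2·N−C = 2·(4, 17/2)−(3, 8)]
2. B_y = 9  [B = 2·N−C = 2·(4, 17/2)−(3, 8)]
   so B = (5, 9)
3. M_x = 12  [2·M = A+B = (19, 11)+(5, 9)]
4. M_y = 10  [2·M = A+B = (19, 11)+(5, 9)]
   so M = (12, 10)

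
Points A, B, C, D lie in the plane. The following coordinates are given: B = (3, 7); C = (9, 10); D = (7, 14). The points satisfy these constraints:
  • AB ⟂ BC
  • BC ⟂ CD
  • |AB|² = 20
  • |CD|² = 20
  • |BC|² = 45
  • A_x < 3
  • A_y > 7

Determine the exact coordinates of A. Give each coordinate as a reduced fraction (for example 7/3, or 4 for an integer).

1. A_x = 1  [[AB ⟂ BC ⇒ -6x-3y+39=0] ∩ [|A−(3, 7)|²=20]]
2. A_y = 11  [[AB ⟂ BC ⇒ -6x-3y+39=0] ∩ [|A−(3, 7)|²=20]]
   so A = (1, 11)

A = (1, 11)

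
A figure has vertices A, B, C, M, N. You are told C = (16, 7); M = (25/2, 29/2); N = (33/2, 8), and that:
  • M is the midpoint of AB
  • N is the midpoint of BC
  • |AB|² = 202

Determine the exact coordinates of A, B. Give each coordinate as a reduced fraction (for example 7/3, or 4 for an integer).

A = (8, 20)
B = (17, 9)

1. B_x = 17  [B = 2·N−C = 2·(33/2, 8)−(16, 7)]
2. B_y = 9  [B = 2·N−C = 2·(33/2, 8)−(16, 7)]
   so B = (17, 9)
3. A_x = 8  [A = 2·M−B = 2·(25/2, 29/2)−(17, 9)]
4. A_y = 20  [A = 2·M−B = 2·(25/2, 29/2)−(17, 9)]
   so A = (8, 20)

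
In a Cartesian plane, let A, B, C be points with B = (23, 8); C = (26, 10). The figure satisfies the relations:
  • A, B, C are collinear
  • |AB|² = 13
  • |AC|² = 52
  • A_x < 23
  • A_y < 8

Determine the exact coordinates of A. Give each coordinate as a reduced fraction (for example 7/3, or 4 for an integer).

A = (20, 6)

1. A_x = 20  [[A, B, C are collinear ⇒ -2x+3y+22=0] ∩ [|A−(23, 8)|²=13]]
2. A_y = 6  [[A, B, C are collinear ⇒ -2x+3y+22=0] ∩ [|A−(23, 8)|²=13]]
   so A = (20, 6)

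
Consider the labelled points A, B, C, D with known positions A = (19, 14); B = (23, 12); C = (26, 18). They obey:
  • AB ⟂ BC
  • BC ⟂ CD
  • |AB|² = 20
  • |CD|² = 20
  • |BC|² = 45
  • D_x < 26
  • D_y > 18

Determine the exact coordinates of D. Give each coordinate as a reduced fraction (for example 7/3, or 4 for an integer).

1. D_x = 22  [[BC ⟂ CD ⇒ 3x+6y-186=0] ∩ [|D−(26, 18)|²=20]]
2. D_y = 20  [[BC ⟂ CD ⇒ 3x+6y-186=0] ∩ [|D−(26, 18)|²=20]]
   so D = (22, 20)

D = (22, 20)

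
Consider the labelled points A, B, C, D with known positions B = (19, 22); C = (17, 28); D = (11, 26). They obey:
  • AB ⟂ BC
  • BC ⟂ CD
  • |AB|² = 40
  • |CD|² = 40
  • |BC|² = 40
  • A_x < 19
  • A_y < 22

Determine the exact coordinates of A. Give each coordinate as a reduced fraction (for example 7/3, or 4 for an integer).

1. A_x = 13  [[AB ⟂ BC ⇒ 2x-6y+94=0] ∩ [|A−(19, 22)|²=40]]
2. A_y = 20  [[AB ⟂ BC ⇒ 2x-6y+94=0] ∩ [|A−(19, 22)|²=40]]
   so A = (13, 20)

A = (13, 20)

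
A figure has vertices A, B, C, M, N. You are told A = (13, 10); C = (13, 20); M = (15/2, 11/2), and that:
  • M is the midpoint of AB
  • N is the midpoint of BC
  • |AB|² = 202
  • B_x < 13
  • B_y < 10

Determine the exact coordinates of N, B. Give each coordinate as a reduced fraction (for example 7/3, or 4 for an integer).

1. B_x = 2  [B = 2·M−A = 2·(15/2, 11/2)−(13, 10)]
2. B_y = 1  [B = 2·M−A = 2·(15/2, 11/2)−(13, 10)]
   so B = (2, 1)
3. N_x = 15/2  [2·N = B+C = (2, 1)+(13, 20)]
4. N_y = 21/2  [2·N = B+C = (2, 1)+(13, 20)]
   so N = (15/2, 21/2)

N = (15/2, 21/2)
B = (2, 1)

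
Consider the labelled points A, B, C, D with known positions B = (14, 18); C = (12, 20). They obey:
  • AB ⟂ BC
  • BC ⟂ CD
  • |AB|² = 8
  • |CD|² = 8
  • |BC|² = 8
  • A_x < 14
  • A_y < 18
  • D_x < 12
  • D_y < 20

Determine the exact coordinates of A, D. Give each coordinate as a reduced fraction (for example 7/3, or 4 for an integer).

A = (12, 16)
D = (10, 18)

1. A_x = 12  [[AB ⟂ BC ⇒ 2x-2y+8=0] ∩ [|A−(14, 18)|²=8]]
2. A_y = 16  [[AB ⟂ BC ⇒ 2x-2y+8=0] ∩ [|A−(14, 18)|²=8]]
   so A = (12, 16)
3. D_x = 10  [[BC ⟂ CD ⇒ -2x+2y-16=0] ∩ [|D−(12, 20)|²=8]]
4. D_y = 18  [[BC ⟂ CD ⇒ -2x+2y-16=0] ∩ [|D−(12, 20)|²=8]]
   so D = (10, 18)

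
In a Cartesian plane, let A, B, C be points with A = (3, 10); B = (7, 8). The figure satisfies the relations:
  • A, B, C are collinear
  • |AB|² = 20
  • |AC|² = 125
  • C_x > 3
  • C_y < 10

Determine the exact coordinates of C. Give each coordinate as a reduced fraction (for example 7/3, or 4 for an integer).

1. C_x = 13  [[A, B, C are collinear ⇒ 2x+4y-46=0] ∩ [|C−(3, 10)|²=125]]
2. C_y = 5  [[A, B, C are collinear ⇒ 2x+4y-46=0] ∩ [|C−(3, 10)|²=125]]
   so C = (13, 5)

C = (13, 5)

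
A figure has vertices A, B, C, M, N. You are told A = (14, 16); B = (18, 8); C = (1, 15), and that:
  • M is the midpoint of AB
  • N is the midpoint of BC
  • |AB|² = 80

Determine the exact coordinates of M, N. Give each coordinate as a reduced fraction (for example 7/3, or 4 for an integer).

1. M_x = 16  [2·M = A+B = (14, 16)+(18, 8)]
2. M_y = 12  [2·M = A+B = (14, 16)+(18, 8)]
   so M = (16, 12)
3. N_x = 19/2  [2·N = B+C = (18, 8)+(1, 15)]
4. N_y = 23/2  [2·N = B+C = (18, 8)+(1, 15)]
   so N = (19/2, 23/2)

M = (16, 12)
N = (19/2, 23/2)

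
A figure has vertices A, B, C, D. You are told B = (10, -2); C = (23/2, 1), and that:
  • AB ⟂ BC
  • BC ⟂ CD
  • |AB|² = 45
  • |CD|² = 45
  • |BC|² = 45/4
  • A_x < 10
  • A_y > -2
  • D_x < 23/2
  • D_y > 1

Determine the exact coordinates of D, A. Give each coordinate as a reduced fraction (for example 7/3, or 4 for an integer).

D = (11/2, 4)
A = (4, 1)

1. D_x = 11/2  [[BC ⟂ CD ⇒ 3/2x+3y-81/4=0] ∩ [|D−(23/2, 1)|²=45]]
2. D_y = 4  [[BC ⟂ CD ⇒ 3/2x+3y-81/4=0] ∩ [|D−(23/2, 1)|²=45]]
   so D = (11/2, 4)
3. A_x = 4  [[AB ⟂ BC ⇒ -3/2x-3y+9=0] ∩ [|A−(10, -2)|²=45]]
4. A_y = 1  [[AB ⟂ BC ⇒ -3/2x-3y+9=0] ∩ [|A−(10, -2)|²=45]]
   so A = (4, 1)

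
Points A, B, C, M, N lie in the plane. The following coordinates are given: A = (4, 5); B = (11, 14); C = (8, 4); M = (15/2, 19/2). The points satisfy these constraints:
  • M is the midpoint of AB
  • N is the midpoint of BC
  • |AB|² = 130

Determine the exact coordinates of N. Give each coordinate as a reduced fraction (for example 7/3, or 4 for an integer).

1. N_x = 19/2  [2·N = B+C = (11, 14)+(8, 4)]
2. N_y = 9  [2·N = B+C = (11, 14)+(8, 4)]
   so N = (19/2, 9)

N = (19/2, 9)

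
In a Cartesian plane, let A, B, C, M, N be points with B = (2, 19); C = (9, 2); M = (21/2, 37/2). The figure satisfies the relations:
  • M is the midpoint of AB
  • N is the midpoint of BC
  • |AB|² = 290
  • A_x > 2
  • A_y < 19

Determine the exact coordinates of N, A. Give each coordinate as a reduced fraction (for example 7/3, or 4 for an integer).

1. A_x = 19  [A = 2·M−B = 2·(21/2, 37/2)−(2, 19)]
2. A_y = 18  [A = 2·M−B = 2·(21/2, 37/2)−(2, 19)]
   so A = (19, 18)
3. N_x = 11/2  [2·N = B+C = (2, 19)+(9, 2)]
4. N_y = 21/2  [2·N = B+C = (2, 19)+(9, 2)]
   so N = (11/2, 21/2)

N = (11/2, 21/2)
A = (19, 18)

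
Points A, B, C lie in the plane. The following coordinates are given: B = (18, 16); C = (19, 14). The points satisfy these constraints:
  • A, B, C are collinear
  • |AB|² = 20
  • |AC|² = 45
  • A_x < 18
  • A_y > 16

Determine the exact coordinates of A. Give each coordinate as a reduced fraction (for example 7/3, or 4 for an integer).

1. A_x = 16  [[A, B, C are collinear ⇒ 2x+1y-52=0] ∩ [|A−(18, 16)|²=20]]
2. A_y = 20  [[A, B, C are collinear ⇒ 2x+1y-52=0] ∩ [|A−(18, 16)|²=20]]
   so A = (16, 20)

A = (16, 20)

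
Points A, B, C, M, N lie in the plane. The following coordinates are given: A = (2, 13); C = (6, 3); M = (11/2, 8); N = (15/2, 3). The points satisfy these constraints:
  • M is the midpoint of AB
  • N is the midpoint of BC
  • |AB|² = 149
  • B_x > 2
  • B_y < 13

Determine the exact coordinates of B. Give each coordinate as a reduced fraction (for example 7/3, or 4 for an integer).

B = (9, 3)

1. B_x = 9  [B = 2·M−A = 2·(11/2, 8)−(2, 13)]
2. B_y = 3  [B = 2·M−A = 2·(11/2, 8)−(2, 13)]
   so B = (9, 3)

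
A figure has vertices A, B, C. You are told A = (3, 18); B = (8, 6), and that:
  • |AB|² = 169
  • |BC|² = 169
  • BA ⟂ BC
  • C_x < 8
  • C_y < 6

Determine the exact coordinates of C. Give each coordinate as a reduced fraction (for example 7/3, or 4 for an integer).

1. C_x = -4  [[BA ⟂ BC ⇒ -5x+12y-32=0] ∩ [|C−(8, 6)|²=169]]
2. C_y = 1  [[BA ⟂ BC ⇒ -5x+12y-32=0] ∩ [|C−(8, 6)|²=169]]
   so C = (-4, 1)

C = (-4, 1)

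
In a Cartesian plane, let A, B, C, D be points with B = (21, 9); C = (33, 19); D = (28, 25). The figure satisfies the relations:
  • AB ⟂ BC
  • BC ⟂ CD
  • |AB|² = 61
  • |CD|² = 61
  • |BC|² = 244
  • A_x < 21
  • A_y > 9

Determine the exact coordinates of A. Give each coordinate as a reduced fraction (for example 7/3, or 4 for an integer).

1. A_x = 16  [[AB ⟂ BC ⇒ -12x-10y+342=0] ∩ [|A−(21, 9)|²=61]]
2. A_y = 15  [[AB ⟂ BC ⇒ -12x-10y+342=0] ∩ [|A−(21, 9)|²=61]]
   so A = (16, 15)

A = (16, 15)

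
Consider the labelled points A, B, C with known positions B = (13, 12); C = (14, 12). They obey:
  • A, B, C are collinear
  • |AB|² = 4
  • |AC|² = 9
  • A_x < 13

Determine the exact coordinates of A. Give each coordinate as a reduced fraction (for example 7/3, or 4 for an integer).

1. A_x = 11  [[A, B, C are collinear ⇒ 1y-12=0] ∩ [|A−(13, 12)|²=4]]
2. A_y = 12  [[A, B, C are collinear ⇒ 1y-12=0] ∩ [|A−(13, 12)|²=4]]
   so A = (11, 12)

A = (11, 12)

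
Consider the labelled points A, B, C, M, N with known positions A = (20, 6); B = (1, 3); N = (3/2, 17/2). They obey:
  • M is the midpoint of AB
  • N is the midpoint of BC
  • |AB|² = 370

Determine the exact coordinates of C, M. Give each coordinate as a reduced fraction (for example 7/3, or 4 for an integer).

C = (2, 14)
M = (21/2, 9/2)

1. M_x = 21/2  [2·M = A+B = (20, 6)+(1, 3)]
2. M_y = 9/2  [2·M = A+B = (20, 6)+(1, 3)]
   so M = (21/2, 9/2)
3. C_x = 2  [C = 2·N−B = 2·(3/2, 17/2)−(1, 3)]
4. C_y = 14  [C = 2·N−B = 2·(3/2, 17/2)−(1, 3)]
   so C = (2, 14)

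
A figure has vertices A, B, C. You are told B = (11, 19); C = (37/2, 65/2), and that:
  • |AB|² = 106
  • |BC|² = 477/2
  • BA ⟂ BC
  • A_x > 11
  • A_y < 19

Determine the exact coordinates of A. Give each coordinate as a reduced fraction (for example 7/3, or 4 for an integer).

1. A_x = 20  [[BA ⟂ BC ⇒ 15/2x+27/2y-339=0] ∩ [|A−(11, 19)|²=106]]
2. A_y = 14  [[BA ⟂ BC ⇒ 15/2x+27/2y-339=0] ∩ [|A−(11, 19)|²=106]]
   so A = (20, 14)

A = (20, 14)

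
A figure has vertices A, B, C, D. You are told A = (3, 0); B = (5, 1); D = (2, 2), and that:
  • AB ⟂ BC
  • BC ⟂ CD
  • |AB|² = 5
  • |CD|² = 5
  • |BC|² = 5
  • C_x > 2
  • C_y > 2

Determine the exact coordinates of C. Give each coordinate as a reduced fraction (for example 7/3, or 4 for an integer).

1. C_x = 4  [[AB ⟂ BC ⇒ 2x+1y-11=0] ∩ [|C−(2, 2)|²=5]]
2. C_y = 3  [[AB ⟂ BC ⇒ 2x+1y-11=0] ∩ [|C−(2, 2)|²=5]]
   so C = (4, 3)

C = (4, 3)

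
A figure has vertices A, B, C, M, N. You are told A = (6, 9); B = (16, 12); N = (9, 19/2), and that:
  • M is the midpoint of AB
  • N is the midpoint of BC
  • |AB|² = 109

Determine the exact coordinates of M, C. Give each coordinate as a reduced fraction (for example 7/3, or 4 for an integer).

1. M_x = 11  [2·M = A+B = (6, 9)+(16, 12)]
2. M_y = 21/2  [2·M = A+B = (6, 9)+(16, 12)]
   so M = (11, 21/2)
3. C_x = 2  [C = 2·N−B = 2·(9, 19/2)−(16, 12)]
4. C_y = 7  [C = 2·N−B = 2·(9, 19/2)−(16, 12)]
   so C = (2, 7)

M = (11, 21/2)
C = (2, 7)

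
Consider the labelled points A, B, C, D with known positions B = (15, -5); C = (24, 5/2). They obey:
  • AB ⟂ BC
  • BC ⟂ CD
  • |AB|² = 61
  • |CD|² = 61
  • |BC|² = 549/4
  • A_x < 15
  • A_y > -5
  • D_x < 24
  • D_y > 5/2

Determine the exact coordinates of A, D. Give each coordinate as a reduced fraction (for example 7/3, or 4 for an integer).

1. A_x = 10  [[AB ⟂ BC ⇒ -9x-15/2y+195/2=0] ∩ [|A−(15, -5)|²=61]]
2. A_y = 1  [[AB ⟂ BC ⇒ -9x-15/2y+195/2=0] ∩ [|A−(15, -5)|²=61]]
   so A = (10, 1)
3. D_x = 19  [[BC ⟂ CD ⇒ 9x+15/2y-939/4=0] ∩ [|D−(24, 5/2)|²=61]]
4. D_y = 17/2  [[BC ⟂ CD ⇒ 9x+15/2y-939/4=0] ∩ [|D−(24, 5/2)|²=61]]
   so D = (19, 17/2)

A = (10, 1)
D = (19, 17/2)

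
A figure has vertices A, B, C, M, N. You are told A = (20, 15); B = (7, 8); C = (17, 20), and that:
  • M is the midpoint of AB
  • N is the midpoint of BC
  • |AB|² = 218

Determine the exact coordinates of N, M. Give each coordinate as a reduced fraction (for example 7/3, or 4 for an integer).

N = (12, 14)
M = (27/2, 23/2)

1. M_x = 27/2  [2·M = A+B = (20, 15)+(7, 8)]
2. M_y = 23/2  [2·M = A+B = (20, 15)+(7, 8)]
   so M = (27/2, 23/2)
3. N_x = 12  [2·N = B+C = (7, 8)+(17, 20)]
4. N_y = 14  [2·N = B+C = (7, 8)+(17, 20)]
   so N = (12, 14)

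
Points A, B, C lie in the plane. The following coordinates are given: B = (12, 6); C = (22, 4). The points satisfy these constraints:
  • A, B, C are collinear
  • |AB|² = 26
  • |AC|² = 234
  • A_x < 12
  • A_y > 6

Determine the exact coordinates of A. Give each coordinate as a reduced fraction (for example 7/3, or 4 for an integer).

1. A_x = 7  [[A, B, C are collinear ⇒ 2x+10y-84=0] ∩ [|A−(12, 6)|²=26]]
2. A_y = 7  [[A, B, C are collinear ⇒ 2x+10y-84=0] ∩ [|A−(12, 6)|²=26]]
   so A = (7, 7)

A = (7, 7)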